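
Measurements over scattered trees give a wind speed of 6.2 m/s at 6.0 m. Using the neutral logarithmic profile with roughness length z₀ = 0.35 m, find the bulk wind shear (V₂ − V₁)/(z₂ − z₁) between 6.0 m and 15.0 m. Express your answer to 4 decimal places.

0.2221 m/s/m

Log law: V₂ = V₁ · ln(z₂/z₀)/ln(z₁/z₀) = 6.2 × 3.7579/2.8416 = 8.1992 m/s
ΔV/Δz = (8.1992 − 6.2)/(15.0 − 6.0) = 1.9992/9.0000 = 0.22214 m/s/m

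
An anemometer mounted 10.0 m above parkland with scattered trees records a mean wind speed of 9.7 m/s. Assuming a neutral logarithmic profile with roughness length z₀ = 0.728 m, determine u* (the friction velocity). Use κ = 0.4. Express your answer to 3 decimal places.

u* ≈ 1.481 m/s

Log law: V(z) = (u*/κ) · ln(z/z₀) ⇒ u* = κ · V / ln(z/z₀)
u* = 0.4 × 9.7 / ln(10.0/0.728) = 0.4 × 9.7 / 2.6200
   = 3.8800 / 2.6200 = 1.4809 m/s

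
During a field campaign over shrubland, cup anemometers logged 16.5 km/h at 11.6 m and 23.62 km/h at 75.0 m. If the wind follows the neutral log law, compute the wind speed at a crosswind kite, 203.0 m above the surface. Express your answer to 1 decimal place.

27.4 km/h

Log law: V ∝ ln(z/z₀). From the pair, with r = V₁/V₂ = 0.69856,
ln z₀ = (ln z₁ − r·ln z₂)/(1 − r) = (2.4510 − 0.69856×4.3175)/0.30144 = -1.8744 → z₀ = 0.1534 m
V₃ = V₁ · ln(z₃/z₀)/ln(z₁/z₀) = 16.5 × 7.1876/4.3254 = 27.4183 km/h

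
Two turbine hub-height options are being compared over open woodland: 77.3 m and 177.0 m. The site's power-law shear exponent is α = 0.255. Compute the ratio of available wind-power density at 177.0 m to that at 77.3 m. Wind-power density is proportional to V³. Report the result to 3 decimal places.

1.885

Speed ratio: V_B/V_A = (z_B/z_A)^α = (177.0/77.3)^0.255 = (2.2898)^0.255 = 1.23523
Power-density ratio: P_B/P_A = (V_B/V_A)³ = (1.23523)³ = 1.88470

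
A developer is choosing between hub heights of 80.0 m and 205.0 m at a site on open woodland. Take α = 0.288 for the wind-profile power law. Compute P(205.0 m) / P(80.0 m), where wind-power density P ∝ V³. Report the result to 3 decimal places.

Speed ratio: V_B/V_A = (z_B/z_A)^α = (205.0/80.0)^0.288 = (2.5625)^0.288 = 1.31128
Power-density ratio: P_B/P_A = (V_B/V_A)³ = (1.31128)³ = 2.25468

2.255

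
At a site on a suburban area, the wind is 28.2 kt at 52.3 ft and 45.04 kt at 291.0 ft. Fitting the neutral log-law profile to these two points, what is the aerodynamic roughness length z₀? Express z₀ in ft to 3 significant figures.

z₀ ≈ 2.95 ft

Log law: V(z) ∝ ln(z/z₀). With r = V₁/V₂ = 28.2/45.04 = 0.62611,
r · ln(z₂/z₀) = ln(z₁/z₀) ⇒ ln z₀ = (ln z₁ − r·ln z₂)/(1 − r)
ln z₀ = (3.95700 − 0.62611×5.67332) / 0.37389 = 1.0829
z₀ = exp(1.0829) = 2.953 ft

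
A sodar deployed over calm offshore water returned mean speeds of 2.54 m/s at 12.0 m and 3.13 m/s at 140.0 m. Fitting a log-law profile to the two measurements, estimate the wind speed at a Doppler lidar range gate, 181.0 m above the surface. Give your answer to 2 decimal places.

Log law: V ∝ ln(z/z₀). From the pair, with r = V₁/V₂ = 0.81150,
ln z₀ = (ln z₁ − r·ln z₂)/(1 − r) = (2.4849 − 0.81150×4.9416)/0.18850 = -8.0915 → z₀ = 0.0003061 m
V₃ = V₁ · ln(z₃/z₀)/ln(z₁/z₀) = 2.54 × 13.2900/10.5765 = 3.1917 m/s

3.19 m/s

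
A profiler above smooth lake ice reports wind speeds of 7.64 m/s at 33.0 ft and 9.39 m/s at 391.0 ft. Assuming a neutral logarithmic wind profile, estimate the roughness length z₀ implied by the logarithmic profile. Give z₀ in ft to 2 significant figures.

z₀ ≈ 0.00068 ft

Log law: V(z) ∝ ln(z/z₀). With r = V₁/V₂ = 7.64/9.39 = 0.81363,
r · ln(z₂/z₀) = ln(z₁/z₀) ⇒ ln z₀ = (ln z₁ − r·ln z₂)/(1 − r)
ln z₀ = (3.49651 − 0.81363×5.96871) / 0.18637 = -7.2964
z₀ = exp(-7.2964) = 0.0006780 ft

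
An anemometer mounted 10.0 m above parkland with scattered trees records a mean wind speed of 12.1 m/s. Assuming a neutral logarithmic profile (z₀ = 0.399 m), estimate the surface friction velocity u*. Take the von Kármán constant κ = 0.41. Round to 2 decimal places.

u* ≈ 1.54 m/s

Log law: V(z) = (u*/κ) · ln(z/z₀) ⇒ u* = κ · V / ln(z/z₀)
u* = 0.41 × 12.1 / ln(10.0/0.399) = 0.41 × 12.1 / 3.2214
   = 4.9610 / 3.2214 = 1.5400 m/s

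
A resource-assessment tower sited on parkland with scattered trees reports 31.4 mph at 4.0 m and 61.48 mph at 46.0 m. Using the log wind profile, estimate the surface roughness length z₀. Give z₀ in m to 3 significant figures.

z₀ ≈ 0.312 m

Log law: V(z) ∝ ln(z/z₀). With r = V₁/V₂ = 31.4/61.48 = 0.51074,
r · ln(z₂/z₀) = ln(z₁/z₀) ⇒ ln z₀ = (ln z₁ − r·ln z₂)/(1 − r)
ln z₀ = (1.38629 − 0.51074×3.82864) / 0.48926 = -1.1632
z₀ = exp(-1.1632) = 0.3125 m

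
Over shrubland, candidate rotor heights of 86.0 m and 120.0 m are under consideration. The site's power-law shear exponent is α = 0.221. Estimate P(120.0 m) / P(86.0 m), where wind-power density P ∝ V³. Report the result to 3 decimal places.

1.247

Speed ratio: V_B/V_A = (z_B/z_A)^α = (120.0/86.0)^0.221 = (1.3953)^0.221 = 1.07640
Power-density ratio: P_B/P_A = (V_B/V_A)³ = (1.07640)³ = 1.24717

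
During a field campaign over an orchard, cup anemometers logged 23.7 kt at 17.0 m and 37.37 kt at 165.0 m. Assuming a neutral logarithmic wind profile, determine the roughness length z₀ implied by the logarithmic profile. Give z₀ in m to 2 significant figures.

z₀ ≈ 0.33 m

Log law: V(z) ∝ ln(z/z₀). With r = V₁/V₂ = 23.7/37.37 = 0.63420,
r · ln(z₂/z₀) = ln(z₁/z₀) ⇒ ln z₀ = (ln z₁ − r·ln z₂)/(1 − r)
ln z₀ = (2.83321 − 0.63420×5.10595) / 0.36580 = -1.1071
z₀ = exp(-1.1071) = 0.3305 m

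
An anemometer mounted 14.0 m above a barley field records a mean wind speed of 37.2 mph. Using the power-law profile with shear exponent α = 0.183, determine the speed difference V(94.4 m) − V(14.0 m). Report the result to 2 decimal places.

Power law: V₂ = V₁ · (z₂/z₁)^α = 37.2 × (6.7429)^0.183 = 52.7499 mph
ΔV = 52.7499 − 37.2 = 15.5499 mph

15.55 mph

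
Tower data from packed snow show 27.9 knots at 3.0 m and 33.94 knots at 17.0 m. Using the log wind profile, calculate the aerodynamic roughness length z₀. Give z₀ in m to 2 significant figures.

z₀ ≈ 0.00099 m

Log law: V(z) ∝ ln(z/z₀). With r = V₁/V₂ = 27.9/33.94 = 0.82204,
r · ln(z₂/z₀) = ln(z₁/z₀) ⇒ ln z₀ = (ln z₁ − r·ln z₂)/(1 − r)
ln z₀ = (1.09861 − 0.82204×2.83321) / 0.17796 = -6.9139
z₀ = exp(-6.9139) = 0.0009939 m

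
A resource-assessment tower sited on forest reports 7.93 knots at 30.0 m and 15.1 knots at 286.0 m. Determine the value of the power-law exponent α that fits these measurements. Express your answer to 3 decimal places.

α ≈ 0.286

Power law: V₂/V₁ = (z₂/z₁)^α ⇒ α = ln(V₂/V₁) / ln(z₂/z₁)
α = ln(15.1/7.93) / ln(286.0/30.0) = ln(1.9042) / ln(9.5333)
  = 0.64404 / 2.25479 = 0.28563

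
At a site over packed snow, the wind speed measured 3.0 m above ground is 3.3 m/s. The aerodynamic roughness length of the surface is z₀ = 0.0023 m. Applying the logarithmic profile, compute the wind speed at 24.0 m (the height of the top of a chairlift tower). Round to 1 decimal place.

4.3 m/s

Log law: V(z) ∝ ln(z/z₀), so V₂/V₁ = ln(z₂/z₀) / ln(z₁/z₀).
ln(24.0/0.0023) = 9.2529, ln(3.0/0.0023) = 7.1735
V₂ = 3.3 × 9.2529/7.1735 = 3.3 × 1.2899 = 4.2566 m/s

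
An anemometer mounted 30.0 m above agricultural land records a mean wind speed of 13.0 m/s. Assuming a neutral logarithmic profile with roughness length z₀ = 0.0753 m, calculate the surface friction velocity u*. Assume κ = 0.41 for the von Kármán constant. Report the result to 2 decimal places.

u* ≈ 0.89 m/s

Log law: V(z) = (u*/κ) · ln(z/z₀) ⇒ u* = κ · V / ln(z/z₀)
u* = 0.41 × 13.0 / ln(30.0/0.0753) = 0.41 × 13.0 / 5.9875
   = 5.3300 / 5.9875 = 0.8902 m/s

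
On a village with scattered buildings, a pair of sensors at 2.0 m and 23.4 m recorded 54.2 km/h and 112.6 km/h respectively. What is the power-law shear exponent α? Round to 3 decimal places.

α ≈ 0.297

Power law: V₂/V₁ = (z₂/z₁)^α ⇒ α = ln(V₂/V₁) / ln(z₂/z₁)
α = ln(112.6/54.2) / ln(23.4/2.0) = ln(2.0775) / ln(11.7000)
  = 0.73116 / 2.45959 = 0.29727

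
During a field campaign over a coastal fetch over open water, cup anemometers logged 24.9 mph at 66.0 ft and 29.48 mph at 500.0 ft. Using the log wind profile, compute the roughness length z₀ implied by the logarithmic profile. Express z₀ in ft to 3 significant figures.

Log law: V(z) ∝ ln(z/z₀). With r = V₁/V₂ = 24.9/29.48 = 0.84464,
r · ln(z₂/z₀) = ln(z₁/z₀) ⇒ ln z₀ = (ln z₁ − r·ln z₂)/(1 − r)
ln z₀ = (4.18965 − 0.84464×6.21461) / 0.15536 = -6.8194
z₀ = exp(-6.8194) = 0.001092 ft

z₀ ≈ 0.00109 ft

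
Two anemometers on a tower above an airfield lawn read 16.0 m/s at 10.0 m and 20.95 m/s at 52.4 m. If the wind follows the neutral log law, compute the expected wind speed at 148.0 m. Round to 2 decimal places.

24.05 m/s

Log law: V ∝ ln(z/z₀). From the pair, with r = V₁/V₂ = 0.76372,
ln z₀ = (ln z₁ − r·ln z₂)/(1 − r) = (2.3026 − 0.76372×3.9589)/0.23628 = -3.0512 → z₀ = 0.04730 m
V₃ = V₁ · ln(z₃/z₀)/ln(z₁/z₀) = 16.0 × 8.0484/5.3538 = 24.0530 m/s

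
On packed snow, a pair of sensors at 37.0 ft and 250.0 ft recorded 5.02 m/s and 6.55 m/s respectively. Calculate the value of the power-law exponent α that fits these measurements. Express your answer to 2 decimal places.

Power law: V₂/V₁ = (z₂/z₁)^α ⇒ α = ln(V₂/V₁) / ln(z₂/z₁)
α = ln(6.55/5.02) / ln(250.0/37.0) = ln(1.3048) / ln(6.7568)
  = 0.26604 / 1.91054 = 0.13925

α ≈ 0.14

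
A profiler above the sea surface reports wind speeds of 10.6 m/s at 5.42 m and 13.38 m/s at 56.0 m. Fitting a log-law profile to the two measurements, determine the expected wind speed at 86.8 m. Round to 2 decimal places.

13.90 m/s

Log law: V ∝ ln(z/z₀). From the pair, with r = V₁/V₂ = 0.79223,
ln z₀ = (ln z₁ − r·ln z₂)/(1 − r) = (1.6901 − 0.79223×4.0254)/0.20777 = -7.2141 → z₀ = 0.0007361 m
V₃ = V₁ · ln(z₃/z₀)/ln(z₁/z₀) = 10.6 × 11.6777/8.9042 = 13.9017 m/s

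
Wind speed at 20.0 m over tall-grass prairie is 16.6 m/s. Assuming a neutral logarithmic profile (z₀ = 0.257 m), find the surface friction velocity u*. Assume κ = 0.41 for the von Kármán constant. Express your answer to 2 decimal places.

Log law: V(z) = (u*/κ) · ln(z/z₀) ⇒ u* = κ · V / ln(z/z₀)
u* = 0.41 × 16.6 / ln(20.0/0.257) = 0.41 × 16.6 / 4.3544
   = 6.8060 / 4.3544 = 1.5630 m/s

u* ≈ 1.56 m/s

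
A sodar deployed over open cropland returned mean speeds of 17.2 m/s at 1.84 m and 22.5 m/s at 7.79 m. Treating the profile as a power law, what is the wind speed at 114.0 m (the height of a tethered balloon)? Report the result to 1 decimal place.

37.1 m/s

First find α: α = ln(V₂/V₁)/ln(z₂/z₁) = ln(22.5/17.2)/ln(7.79/1.84) = 0.26861/1.44308 = 0.1861
Extrapolate from 7.79 m to 114.0 m: V₃ = 22.5 × (114.0/7.79)^0.1861 = 22.5 × 1.6478 = 37.0764 m/s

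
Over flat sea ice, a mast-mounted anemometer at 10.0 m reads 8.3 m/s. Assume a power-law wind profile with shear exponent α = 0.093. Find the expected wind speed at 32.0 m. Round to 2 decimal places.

9.25 m/s

Power-law profile: V₂ = V₁ · (z₂/z₁)^α
V₂ = 8.3 × (32.0/10.0)^0.093 = 8.3 × (3.2000)^0.093
    = 8.3 × 1.1142 = 9.2482 m/s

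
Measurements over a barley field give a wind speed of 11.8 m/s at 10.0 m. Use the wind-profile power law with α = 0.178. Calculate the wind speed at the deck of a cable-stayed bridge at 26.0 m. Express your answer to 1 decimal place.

14.0 m/s

Power-law profile: V₂ = V₁ · (z₂/z₁)^α
V₂ = 11.8 × (26.0/10.0)^0.178 = 11.8 × (2.6000)^0.178
    = 11.8 × 1.1854 = 13.9877 m/s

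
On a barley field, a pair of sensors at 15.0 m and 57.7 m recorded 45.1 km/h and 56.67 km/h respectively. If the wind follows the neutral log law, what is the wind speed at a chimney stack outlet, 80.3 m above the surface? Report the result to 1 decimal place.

Log law: V ∝ ln(z/z₀). From the pair, with r = V₁/V₂ = 0.79584,
ln z₀ = (ln z₁ − r·ln z₂)/(1 − r) = (2.7081 − 0.79584×4.0553)/0.20416 = -2.5434 → z₀ = 0.07860 m
V₃ = V₁ · ln(z₃/z₀)/ln(z₁/z₀) = 45.1 × 6.9291/5.2514 = 59.5085 km/h

59.5 km/h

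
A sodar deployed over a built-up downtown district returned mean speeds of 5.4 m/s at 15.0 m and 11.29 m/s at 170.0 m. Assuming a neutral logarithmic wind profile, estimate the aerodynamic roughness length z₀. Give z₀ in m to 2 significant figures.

Log law: V(z) ∝ ln(z/z₀). With r = V₁/V₂ = 5.4/11.29 = 0.47830,
r · ln(z₂/z₀) = ln(z₁/z₀) ⇒ ln z₀ = (ln z₁ − r·ln z₂)/(1 − r)
ln z₀ = (2.70805 − 0.47830×5.13580) / 0.52170 = 0.4823
z₀ = exp(0.4823) = 1.620 m

z₀ ≈ 1.6 m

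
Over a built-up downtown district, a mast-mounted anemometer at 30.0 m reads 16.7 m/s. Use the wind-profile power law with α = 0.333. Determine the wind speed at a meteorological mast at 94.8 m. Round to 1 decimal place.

24.5 m/s

Power-law profile: V₂ = V₁ · (z₂/z₁)^α
V₂ = 16.7 × (94.8/30.0)^0.333 = 16.7 × (3.1600)^0.333
    = 16.7 × 1.4669 = 24.4970 m/s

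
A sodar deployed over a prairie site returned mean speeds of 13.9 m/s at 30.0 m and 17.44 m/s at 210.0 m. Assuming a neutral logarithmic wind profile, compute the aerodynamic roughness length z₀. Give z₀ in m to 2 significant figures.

z₀ ≈ 0.014 m

Log law: V(z) ∝ ln(z/z₀). With r = V₁/V₂ = 13.9/17.44 = 0.79702,
r · ln(z₂/z₀) = ln(z₁/z₀) ⇒ ln z₀ = (ln z₁ − r·ln z₂)/(1 − r)
ln z₀ = (3.40120 − 0.79702×5.34711) / 0.20298 = -4.2395
z₀ = exp(-4.2395) = 0.01441 m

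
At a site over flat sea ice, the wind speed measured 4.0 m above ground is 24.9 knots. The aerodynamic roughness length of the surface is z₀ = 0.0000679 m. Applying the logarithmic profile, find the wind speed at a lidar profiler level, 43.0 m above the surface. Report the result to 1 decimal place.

Log law: V(z) ∝ ln(z/z₀), so V₂/V₁ = ln(z₂/z₀) / ln(z₁/z₀).
ln(43.0/0.0000679) = 13.3587, ln(4.0/0.0000679) = 10.9838
V₂ = 24.9 × 13.3587/10.9838 = 24.9 × 1.2162 = 30.2839 knots

30.3 knots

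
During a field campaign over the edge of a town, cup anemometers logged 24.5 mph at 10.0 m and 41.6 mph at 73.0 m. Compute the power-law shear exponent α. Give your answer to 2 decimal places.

Power law: V₂/V₁ = (z₂/z₁)^α ⇒ α = ln(V₂/V₁) / ln(z₂/z₁)
α = ln(41.6/24.5) / ln(73.0/10.0) = ln(1.6980) / ln(7.3000)
  = 0.52943 / 1.98787 = 0.26633

α ≈ 0.27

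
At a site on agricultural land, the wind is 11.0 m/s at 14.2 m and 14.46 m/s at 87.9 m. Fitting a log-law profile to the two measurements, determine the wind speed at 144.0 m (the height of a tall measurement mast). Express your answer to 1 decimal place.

15.4 m/s

Log law: V ∝ ln(z/z₀). From the pair, with r = V₁/V₂ = 0.76072,
ln z₀ = (ln z₁ − r·ln z₂)/(1 − r) = (2.6532 − 0.76072×4.4762)/0.23928 = -3.1423 → z₀ = 0.04318 m
V₃ = V₁ · ln(z₃/z₀)/ln(z₁/z₀) = 11.0 × 8.1121/5.7955 = 15.3969 m/s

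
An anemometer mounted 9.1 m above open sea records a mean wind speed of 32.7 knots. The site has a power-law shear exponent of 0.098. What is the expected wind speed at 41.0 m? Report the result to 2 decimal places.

Power-law profile: V₂ = V₁ · (z₂/z₁)^α
V₂ = 32.7 × (41.0/9.1)^0.098 = 32.7 × (4.5055)^0.098
    = 32.7 × 1.1590 = 37.8978 knots

37.90 knots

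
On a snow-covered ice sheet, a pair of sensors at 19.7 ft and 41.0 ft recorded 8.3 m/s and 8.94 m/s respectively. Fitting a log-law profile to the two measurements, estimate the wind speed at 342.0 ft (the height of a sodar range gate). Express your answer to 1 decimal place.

10.8 m/s

Log law: V ∝ ln(z/z₀). From the pair, with r = V₁/V₂ = 0.92841,
ln z₀ = (ln z₁ − r·ln z₂)/(1 − r) = (2.9806 − 0.92841×3.7136)/0.07159 = -6.5249 → z₀ = 0.001467 ft
V₃ = V₁ · ln(z₃/z₀)/ln(z₁/z₀) = 8.3 × 12.3597/9.5055 = 10.7922 m/s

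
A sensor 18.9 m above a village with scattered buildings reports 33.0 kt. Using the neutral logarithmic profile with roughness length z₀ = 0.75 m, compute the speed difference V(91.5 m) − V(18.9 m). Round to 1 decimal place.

Log law: V₂ = V₁ · ln(z₂/z₀)/ln(z₁/z₀) = 33.0 × 4.8040/3.2268 = 49.1293 kt
ΔV = 49.1293 − 33.0 = 16.1293 kt

16.1 kt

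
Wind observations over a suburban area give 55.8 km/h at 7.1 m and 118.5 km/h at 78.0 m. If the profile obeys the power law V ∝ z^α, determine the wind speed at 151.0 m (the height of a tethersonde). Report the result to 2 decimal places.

145.84 km/h

First find α: α = ln(V₂/V₁)/ln(z₂/z₁) = ln(118.5/55.8)/ln(78.0/7.1) = 0.75314/2.39661 = 0.3143
Extrapolate from 78.0 m to 151.0 m: V₃ = 118.5 × (151.0/78.0)^0.3143 = 118.5 × 1.2307 = 145.8383 km/h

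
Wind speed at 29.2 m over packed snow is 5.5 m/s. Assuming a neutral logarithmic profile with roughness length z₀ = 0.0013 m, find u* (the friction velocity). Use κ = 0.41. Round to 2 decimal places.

u* ≈ 0.23 m/s

Log law: V(z) = (u*/κ) · ln(z/z₀) ⇒ u* = κ · V / ln(z/z₀)
u* = 0.41 × 5.5 / ln(29.2/0.0013) = 0.41 × 5.5 / 10.0196
   = 2.2550 / 10.0196 = 0.2251 m/s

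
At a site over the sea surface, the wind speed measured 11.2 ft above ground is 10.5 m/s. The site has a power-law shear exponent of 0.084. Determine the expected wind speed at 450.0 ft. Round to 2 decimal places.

14.32 m/s

Power-law profile: V₂ = V₁ · (z₂/z₁)^α
V₂ = 10.5 × (450.0/11.2)^0.084 = 10.5 × (40.1786)^0.084
    = 10.5 × 1.3638 = 14.3194 m/s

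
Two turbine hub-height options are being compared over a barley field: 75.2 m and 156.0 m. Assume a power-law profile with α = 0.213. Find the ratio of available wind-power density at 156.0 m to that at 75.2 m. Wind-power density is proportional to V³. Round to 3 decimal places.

1.594

Speed ratio: V_B/V_A = (z_B/z_A)^α = (156.0/75.2)^0.213 = (2.0745)^0.213 = 1.16816
Power-density ratio: P_B/P_A = (V_B/V_A)³ = (1.16816)³ = 1.59406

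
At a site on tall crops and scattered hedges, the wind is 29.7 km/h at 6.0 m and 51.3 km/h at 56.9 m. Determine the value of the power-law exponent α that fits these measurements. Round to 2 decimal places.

α ≈ 0.24

Power law: V₂/V₁ = (z₂/z₁)^α ⇒ α = ln(V₂/V₁) / ln(z₂/z₁)
α = ln(51.3/29.7) / ln(56.9/6.0) = ln(1.7273) / ln(9.4833)
  = 0.54654 / 2.24954 = 0.24296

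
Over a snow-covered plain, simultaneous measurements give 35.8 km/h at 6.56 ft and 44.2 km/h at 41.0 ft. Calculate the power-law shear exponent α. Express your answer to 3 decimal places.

α ≈ 0.115

Power law: V₂/V₁ = (z₂/z₁)^α ⇒ α = ln(V₂/V₁) / ln(z₂/z₁)
α = ln(44.2/35.8) / ln(41.0/6.56) = ln(1.2346) / ln(6.2500)
  = 0.21078 / 1.83258 = 0.11502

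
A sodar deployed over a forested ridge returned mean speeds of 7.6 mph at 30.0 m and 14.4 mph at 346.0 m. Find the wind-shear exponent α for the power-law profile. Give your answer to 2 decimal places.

α ≈ 0.26

Power law: V₂/V₁ = (z₂/z₁)^α ⇒ α = ln(V₂/V₁) / ln(z₂/z₁)
α = ln(14.4/7.6) / ln(346.0/30.0) = ln(1.8947) / ln(11.5333)
  = 0.63908 / 2.44524 = 0.26136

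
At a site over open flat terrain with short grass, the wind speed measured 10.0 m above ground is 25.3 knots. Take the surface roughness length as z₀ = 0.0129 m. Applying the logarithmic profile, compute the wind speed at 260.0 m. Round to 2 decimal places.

37.69 knots

Log law: V(z) ∝ ln(z/z₀), so V₂/V₁ = ln(z₂/z₀) / ln(z₁/z₀).
ln(260.0/0.0129) = 9.9112, ln(10.0/0.0129) = 6.6531
V₂ = 25.3 × 9.9112/6.6531 = 25.3 × 1.4897 = 37.6897 knots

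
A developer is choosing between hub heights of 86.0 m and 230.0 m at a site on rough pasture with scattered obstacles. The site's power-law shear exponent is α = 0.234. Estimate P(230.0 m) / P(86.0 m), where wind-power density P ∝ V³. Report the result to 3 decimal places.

Speed ratio: V_B/V_A = (z_B/z_A)^α = (230.0/86.0)^0.234 = (2.6744)^0.234 = 1.25884
Power-density ratio: P_B/P_A = (V_B/V_A)³ = (1.25884)³ = 1.99487

1.995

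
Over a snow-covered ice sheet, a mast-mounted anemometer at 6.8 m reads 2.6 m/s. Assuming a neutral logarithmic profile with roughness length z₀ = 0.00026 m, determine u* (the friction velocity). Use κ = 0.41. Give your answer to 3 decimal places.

Log law: V(z) = (u*/κ) · ln(z/z₀) ⇒ u* = κ · V / ln(z/z₀)
u* = 0.41 × 2.6 / ln(6.8/0.00026) = 0.41 × 2.6 / 10.1718
   = 1.0660 / 10.1718 = 0.1048 m/s

u* ≈ 0.105 m/s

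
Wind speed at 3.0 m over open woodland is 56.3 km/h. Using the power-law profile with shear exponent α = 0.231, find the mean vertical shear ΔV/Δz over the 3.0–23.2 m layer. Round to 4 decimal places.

1.6835 km/h/m

Power law: V₂ = V₁ · (z₂/z₁)^α = 56.3 × (7.7333)^0.231 = 90.3069 km/h
ΔV/Δz = (90.3069 − 56.3)/(23.2 − 3.0) = 34.0069/20.2000 = 1.68351 km/h/m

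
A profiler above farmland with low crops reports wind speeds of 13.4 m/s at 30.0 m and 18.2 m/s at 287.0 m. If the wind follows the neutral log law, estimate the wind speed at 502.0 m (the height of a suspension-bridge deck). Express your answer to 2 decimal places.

Log law: V ∝ ln(z/z₀). From the pair, with r = V₁/V₂ = 0.73626,
ln z₀ = (ln z₁ − r·ln z₂)/(1 − r) = (3.4012 − 0.73626×5.6595)/0.26374 = -2.9032 → z₀ = 0.05485 m
V₃ = V₁ · ln(z₃/z₀)/ln(z₁/z₀) = 13.4 × 9.1218/6.3044 = 19.3884 m/s

19.39 m/s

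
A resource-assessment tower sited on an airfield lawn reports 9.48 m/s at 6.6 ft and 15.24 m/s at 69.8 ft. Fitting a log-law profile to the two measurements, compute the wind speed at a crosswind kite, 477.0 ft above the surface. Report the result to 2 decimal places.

19.93 m/s

Log law: V ∝ ln(z/z₀). From the pair, with r = V₁/V₂ = 0.62205,
ln z₀ = (ln z₁ − r·ln z₂)/(1 − r) = (1.8871 − 0.62205×4.2456)/0.37795 = -1.9947 → z₀ = 0.1360 ft
V₃ = V₁ · ln(z₃/z₀)/ln(z₁/z₀) = 9.48 × 8.1623/3.8818 = 19.9336 m/s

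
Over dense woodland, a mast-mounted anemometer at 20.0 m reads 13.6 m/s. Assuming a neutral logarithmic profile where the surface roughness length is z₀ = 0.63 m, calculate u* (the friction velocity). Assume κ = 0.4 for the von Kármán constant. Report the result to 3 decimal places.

u* ≈ 1.573 m/s

Log law: V(z) = (u*/κ) · ln(z/z₀) ⇒ u* = κ · V / ln(z/z₀)
u* = 0.4 × 13.6 / ln(20.0/0.63) = 0.4 × 13.6 / 3.4578
   = 5.4400 / 3.4578 = 1.5733 m/s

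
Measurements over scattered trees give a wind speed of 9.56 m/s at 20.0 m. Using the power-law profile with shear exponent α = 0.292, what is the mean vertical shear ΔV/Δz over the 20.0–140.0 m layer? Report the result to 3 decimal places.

Power law: V₂ = V₁ · (z₂/z₁)^α = 9.56 × (7.0000)^0.292 = 16.8743 m/s
ΔV/Δz = (16.8743 − 9.56)/(140.0 − 20.0) = 7.3143/120.0000 = 0.06095 m/s/m

0.061 m/s/m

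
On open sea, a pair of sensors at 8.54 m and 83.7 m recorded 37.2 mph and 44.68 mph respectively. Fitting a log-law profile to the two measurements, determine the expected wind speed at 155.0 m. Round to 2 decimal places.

Log law: V ∝ ln(z/z₀). From the pair, with r = V₁/V₂ = 0.83259,
ln z₀ = (ln z₁ − r·ln z₂)/(1 − r) = (2.1448 − 0.83259×4.4272)/0.16741 = -9.2066 → z₀ = 0.0001004 m
V₃ = V₁ · ln(z₃/z₀)/ln(z₁/z₀) = 37.2 × 14.2500/11.3514 = 46.6993 mph

46.70 mph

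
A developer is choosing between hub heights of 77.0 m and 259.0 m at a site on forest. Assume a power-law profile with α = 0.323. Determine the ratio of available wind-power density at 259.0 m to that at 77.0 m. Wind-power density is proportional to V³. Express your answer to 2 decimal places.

Speed ratio: V_B/V_A = (z_B/z_A)^α = (259.0/77.0)^0.323 = (3.3636)^0.323 = 1.47965
Power-density ratio: P_B/P_A = (V_B/V_A)³ = (1.47965)³ = 3.23950

3.24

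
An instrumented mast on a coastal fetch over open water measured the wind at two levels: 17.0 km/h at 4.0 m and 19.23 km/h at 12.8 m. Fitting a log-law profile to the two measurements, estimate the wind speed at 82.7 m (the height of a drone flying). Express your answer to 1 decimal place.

Log law: V ∝ ln(z/z₀). From the pair, with r = V₁/V₂ = 0.88404,
ln z₀ = (ln z₁ − r·ln z₂)/(1 − r) = (1.3863 − 0.88404×2.5494)/0.11596 = -7.4808 → z₀ = 0.0005638 m
V₃ = V₁ · ln(z₃/z₀)/ln(z₁/z₀) = 17.0 × 11.8960/8.8671 = 22.8071 km/h

22.8 km/h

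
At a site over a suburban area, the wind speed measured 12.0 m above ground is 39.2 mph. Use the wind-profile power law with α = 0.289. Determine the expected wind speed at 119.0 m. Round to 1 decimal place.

76.1 mph

Power-law profile: V₂ = V₁ · (z₂/z₁)^α
V₂ = 39.2 × (119.0/12.0)^0.289 = 39.2 × (9.9167)^0.289
    = 39.2 × 1.9407 = 76.0739 mph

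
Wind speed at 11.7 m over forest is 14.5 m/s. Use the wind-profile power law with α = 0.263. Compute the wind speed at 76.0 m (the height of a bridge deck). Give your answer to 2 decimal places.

Power-law profile: V₂ = V₁ · (z₂/z₁)^α
V₂ = 14.5 × (76.0/11.7)^0.263 = 14.5 × (6.4957)^0.263
    = 14.5 × 1.6358 = 23.7186 m/s

23.72 m/s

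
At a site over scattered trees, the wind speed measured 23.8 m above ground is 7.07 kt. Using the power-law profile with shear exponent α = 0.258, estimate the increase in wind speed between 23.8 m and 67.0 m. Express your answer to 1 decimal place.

2.2 kt

Power law: V₂ = V₁ · (z₂/z₁)^α = 7.07 × (2.8151)^0.258 = 9.2340 kt
ΔV = 9.2340 − 7.07 = 2.1640 kt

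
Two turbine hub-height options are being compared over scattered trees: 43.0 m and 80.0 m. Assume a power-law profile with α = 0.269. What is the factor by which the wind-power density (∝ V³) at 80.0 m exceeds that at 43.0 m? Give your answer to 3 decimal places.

Speed ratio: V_B/V_A = (z_B/z_A)^α = (80.0/43.0)^0.269 = (1.8605)^0.269 = 1.18176
Power-density ratio: P_B/P_A = (V_B/V_A)³ = (1.18176)³ = 1.65038

1.650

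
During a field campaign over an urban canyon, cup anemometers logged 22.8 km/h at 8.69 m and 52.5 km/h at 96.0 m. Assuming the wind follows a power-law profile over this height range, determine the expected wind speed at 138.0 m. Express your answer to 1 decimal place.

59.6 km/h

First find α: α = ln(V₂/V₁)/ln(z₂/z₁) = ln(52.5/22.8)/ln(96.0/8.69) = 0.83405/2.40218 = 0.3472
Extrapolate from 96.0 m to 138.0 m: V₃ = 52.5 × (138.0/96.0)^0.3472 = 52.5 × 1.1343 = 59.5500 km/h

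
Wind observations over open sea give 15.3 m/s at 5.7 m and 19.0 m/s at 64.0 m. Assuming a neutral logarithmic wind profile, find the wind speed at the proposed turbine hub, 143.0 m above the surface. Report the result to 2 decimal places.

20.23 m/s

Log law: V ∝ ln(z/z₀). From the pair, with r = V₁/V₂ = 0.80526,
ln z₀ = (ln z₁ − r·ln z₂)/(1 − r) = (1.7405 − 0.80526×4.1589)/0.19474 = -8.2600 → z₀ = 0.0002587 m
V₃ = V₁ · ln(z₃/z₀)/ln(z₁/z₀) = 15.3 × 13.2229/10.0005 = 20.2300 m/s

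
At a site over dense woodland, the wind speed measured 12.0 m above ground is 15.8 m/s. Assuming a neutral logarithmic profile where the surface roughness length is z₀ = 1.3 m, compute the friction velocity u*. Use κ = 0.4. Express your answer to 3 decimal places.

u* ≈ 2.844 m/s

Log law: V(z) = (u*/κ) · ln(z/z₀) ⇒ u* = κ · V / ln(z/z₀)
u* = 0.4 × 15.8 / ln(12.0/1.3) = 0.4 × 15.8 / 2.2225
   = 6.3200 / 2.2225 = 2.8436 m/s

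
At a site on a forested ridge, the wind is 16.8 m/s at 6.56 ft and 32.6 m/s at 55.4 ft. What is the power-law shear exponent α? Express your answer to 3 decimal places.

Power law: V₂/V₁ = (z₂/z₁)^α ⇒ α = ln(V₂/V₁) / ln(z₂/z₁)
α = ln(32.6/16.8) / ln(55.4/6.56) = ln(1.9405) / ln(8.4451)
  = 0.66293 / 2.13359 = 0.31071

α ≈ 0.311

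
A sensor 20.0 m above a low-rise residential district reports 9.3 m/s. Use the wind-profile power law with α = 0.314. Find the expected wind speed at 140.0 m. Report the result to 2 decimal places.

Power-law profile: V₂ = V₁ · (z₂/z₁)^α
V₂ = 9.3 × (140.0/20.0)^0.314 = 9.3 × (7.0000)^0.314
    = 9.3 × 1.8423 = 17.1334 m/s

17.13 m/s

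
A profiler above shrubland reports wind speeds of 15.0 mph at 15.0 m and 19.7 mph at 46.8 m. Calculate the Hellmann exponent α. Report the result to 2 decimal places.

Power law: V₂/V₁ = (z₂/z₁)^α ⇒ α = ln(V₂/V₁) / ln(z₂/z₁)
α = ln(19.7/15.0) / ln(46.8/15.0) = ln(1.3133) / ln(3.1200)
  = 0.27257 / 1.13783 = 0.23955

α ≈ 0.24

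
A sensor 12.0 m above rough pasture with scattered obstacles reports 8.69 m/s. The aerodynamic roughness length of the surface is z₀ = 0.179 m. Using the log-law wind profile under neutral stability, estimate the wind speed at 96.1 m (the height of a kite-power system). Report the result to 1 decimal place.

13.0 m/s

Log law: V(z) ∝ ln(z/z₀), so V₂/V₁ = ln(z₂/z₀) / ln(z₁/z₀).
ln(96.1/0.179) = 6.2858, ln(12.0/0.179) = 4.2053
V₂ = 8.69 × 6.2858/4.2053 = 8.69 × 1.4947 = 12.9892 m/s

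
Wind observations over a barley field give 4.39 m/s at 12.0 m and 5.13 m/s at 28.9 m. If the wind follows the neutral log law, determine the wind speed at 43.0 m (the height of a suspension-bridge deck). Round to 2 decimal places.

Log law: V ∝ ln(z/z₀). From the pair, with r = V₁/V₂ = 0.85575,
ln z₀ = (ln z₁ − r·ln z₂)/(1 − r) = (2.4849 − 0.85575×3.3638)/0.14425 = -2.7293 → z₀ = 0.06526 m
V₃ = V₁ · ln(z₃/z₀)/ln(z₁/z₀) = 4.39 × 6.4905/5.2142 = 5.4645 m/s

5.46 m/s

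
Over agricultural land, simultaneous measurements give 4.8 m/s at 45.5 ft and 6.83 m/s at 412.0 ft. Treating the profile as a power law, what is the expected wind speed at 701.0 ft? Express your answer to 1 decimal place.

First find α: α = ln(V₂/V₁)/ln(z₂/z₁) = ln(6.83/4.8)/ln(412.0/45.5) = 0.35271/2.20331 = 0.1601
Extrapolate from 412.0 ft to 701.0 ft: V₃ = 6.83 × (701.0/412.0)^0.1601 = 6.83 × 1.0888 = 7.4365 m/s

7.4 m/s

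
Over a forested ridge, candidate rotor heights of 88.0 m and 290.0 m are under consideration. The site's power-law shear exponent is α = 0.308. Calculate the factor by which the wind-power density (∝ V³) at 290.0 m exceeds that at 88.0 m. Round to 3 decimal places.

Speed ratio: V_B/V_A = (z_B/z_A)^α = (290.0/88.0)^0.308 = (3.2955)^0.308 = 1.44384
Power-density ratio: P_B/P_A = (V_B/V_A)³ = (1.44384)³ = 3.00991

3.010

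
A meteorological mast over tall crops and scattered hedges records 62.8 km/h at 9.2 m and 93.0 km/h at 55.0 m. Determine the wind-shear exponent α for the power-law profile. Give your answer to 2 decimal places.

Power law: V₂/V₁ = (z₂/z₁)^α ⇒ α = ln(V₂/V₁) / ln(z₂/z₁)
α = ln(93.0/62.8) / ln(55.0/9.2) = ln(1.4809) / ln(5.9783)
  = 0.39264 / 1.78813 = 0.21958

α ≈ 0.22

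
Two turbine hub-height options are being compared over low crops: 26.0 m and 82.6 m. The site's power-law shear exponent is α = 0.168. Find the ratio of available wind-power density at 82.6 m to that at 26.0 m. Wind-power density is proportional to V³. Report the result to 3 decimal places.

1.791

Speed ratio: V_B/V_A = (z_B/z_A)^α = (82.6/26.0)^0.168 = (3.1769)^0.168 = 1.21433
Power-density ratio: P_B/P_A = (V_B/V_A)³ = (1.21433)³ = 1.79065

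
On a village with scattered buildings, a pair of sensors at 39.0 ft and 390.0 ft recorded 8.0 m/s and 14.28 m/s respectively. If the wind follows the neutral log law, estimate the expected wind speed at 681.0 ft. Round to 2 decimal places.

Log law: V ∝ ln(z/z₀). From the pair, with r = V₁/V₂ = 0.56022,
ln z₀ = (ln z₁ − r·ln z₂)/(1 − r) = (3.6636 − 0.56022×5.9661)/0.43978 = 0.7303 → z₀ = 2.076 ft
V₃ = V₁ · ln(z₃/z₀)/ln(z₁/z₀) = 8.0 × 5.7932/2.9332 = 15.8003 m/s

15.80 m/s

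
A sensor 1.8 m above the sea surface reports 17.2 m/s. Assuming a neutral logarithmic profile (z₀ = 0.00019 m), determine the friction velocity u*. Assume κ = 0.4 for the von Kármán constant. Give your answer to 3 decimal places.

u* ≈ 0.751 m/s

Log law: V(z) = (u*/κ) · ln(z/z₀) ⇒ u* = κ · V / ln(z/z₀)
u* = 0.4 × 17.2 / ln(1.8/0.00019) = 0.4 × 17.2 / 9.1563
   = 6.8800 / 9.1563 = 0.7514 m/s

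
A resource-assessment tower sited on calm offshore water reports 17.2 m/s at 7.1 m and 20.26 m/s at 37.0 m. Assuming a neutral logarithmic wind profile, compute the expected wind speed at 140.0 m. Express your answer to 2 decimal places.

Log law: V ∝ ln(z/z₀). From the pair, with r = V₁/V₂ = 0.84896,
ln z₀ = (ln z₁ − r·ln z₂)/(1 − r) = (1.9601 − 0.84896×3.6109)/0.15104 = -7.3190 → z₀ = 0.0006628 m
V₃ = V₁ · ln(z₃/z₀)/ln(z₁/z₀) = 17.2 × 12.2607/9.2791 = 22.7267 m/s

22.73 m/s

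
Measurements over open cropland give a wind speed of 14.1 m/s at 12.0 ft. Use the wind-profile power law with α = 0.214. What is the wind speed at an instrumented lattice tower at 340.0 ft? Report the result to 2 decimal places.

Power-law profile: V₂ = V₁ · (z₂/z₁)^α
V₂ = 14.1 × (340.0/12.0)^0.214 = 14.1 × (28.3333)^0.214
    = 14.1 × 2.0455 = 28.8410 m/s

28.84 m/s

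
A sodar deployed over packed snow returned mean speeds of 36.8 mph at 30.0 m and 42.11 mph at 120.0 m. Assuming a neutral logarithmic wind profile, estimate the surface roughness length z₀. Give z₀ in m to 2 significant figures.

Log law: V(z) ∝ ln(z/z₀). With r = V₁/V₂ = 36.8/42.11 = 0.87390,
r · ln(z₂/z₀) = ln(z₁/z₀) ⇒ ln z₀ = (ln z₁ − r·ln z₂)/(1 − r)
ln z₀ = (3.40120 − 0.87390×4.78749) / 0.12610 = -6.2063
z₀ = exp(-6.2063) = 0.002017 m

z₀ ≈ 0.0020 m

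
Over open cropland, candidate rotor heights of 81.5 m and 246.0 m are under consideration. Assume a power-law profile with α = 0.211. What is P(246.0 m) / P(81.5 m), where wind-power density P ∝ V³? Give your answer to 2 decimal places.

Speed ratio: V_B/V_A = (z_B/z_A)^α = (246.0/81.5)^0.211 = (3.0184)^0.211 = 1.26250
Power-density ratio: P_B/P_A = (V_B/V_A)³ = (1.26250)³ = 2.01233

2.01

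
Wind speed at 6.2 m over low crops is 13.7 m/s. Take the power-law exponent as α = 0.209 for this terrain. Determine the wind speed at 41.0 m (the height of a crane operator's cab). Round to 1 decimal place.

20.3 m/s

Power-law profile: V₂ = V₁ · (z₂/z₁)^α
V₂ = 13.7 × (41.0/6.2)^0.209 = 13.7 × (6.6129)^0.209
    = 13.7 × 1.4841 = 20.3321 m/s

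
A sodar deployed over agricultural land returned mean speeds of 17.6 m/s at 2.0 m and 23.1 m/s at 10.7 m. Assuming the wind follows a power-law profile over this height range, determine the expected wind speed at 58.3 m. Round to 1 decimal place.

First find α: α = ln(V₂/V₁)/ln(z₂/z₁) = ln(23.1/17.6)/ln(10.7/2.0) = 0.27193/1.67710 = 0.1621
Extrapolate from 10.7 m to 58.3 m: V₃ = 23.1 × (58.3/10.7)^0.1621 = 23.1 × 1.3164 = 30.4087 m/s

30.4 m/s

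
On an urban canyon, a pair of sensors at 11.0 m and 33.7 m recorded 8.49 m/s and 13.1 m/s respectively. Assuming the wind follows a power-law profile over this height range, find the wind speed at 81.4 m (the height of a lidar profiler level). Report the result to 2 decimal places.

18.43 m/s

First find α: α = ln(V₂/V₁)/ln(z₂/z₁) = ln(13.1/8.49)/ln(33.7/11.0) = 0.43372/1.11960 = 0.3874
Extrapolate from 33.7 m to 81.4 m: V₃ = 13.1 × (81.4/33.7)^0.3874 = 13.1 × 1.4072 = 18.4349 m/s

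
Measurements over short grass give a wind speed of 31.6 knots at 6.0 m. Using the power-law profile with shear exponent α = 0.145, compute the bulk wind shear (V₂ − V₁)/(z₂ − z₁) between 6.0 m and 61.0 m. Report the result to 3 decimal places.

Power law: V₂ = V₁ · (z₂/z₁)^α = 31.6 × (10.1667)^0.145 = 44.2311 knots
ΔV/Δz = (44.2311 − 31.6)/(61.0 − 6.0) = 12.6311/55.0000 = 0.22966 knots/m

0.230 knots/m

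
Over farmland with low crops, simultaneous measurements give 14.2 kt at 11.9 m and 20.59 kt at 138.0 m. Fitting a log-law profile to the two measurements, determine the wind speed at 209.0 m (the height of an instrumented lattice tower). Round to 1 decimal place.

21.7 kt

Log law: V ∝ ln(z/z₀). From the pair, with r = V₁/V₂ = 0.68966,
ln z₀ = (ln z₁ − r·ln z₂)/(1 − r) = (2.4765 − 0.68966×4.9273)/0.31034 = -2.9695 → z₀ = 0.05133 m
V₃ = V₁ · ln(z₃/z₀)/ln(z₁/z₀) = 14.2 × 8.3118/5.4460 = 21.6723 kt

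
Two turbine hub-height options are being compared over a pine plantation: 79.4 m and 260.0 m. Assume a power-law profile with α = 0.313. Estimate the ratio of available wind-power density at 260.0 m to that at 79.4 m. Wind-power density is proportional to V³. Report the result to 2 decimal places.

Speed ratio: V_B/V_A = (z_B/z_A)^α = (260.0/79.4)^0.313 = (3.2746)^0.313 = 1.44958
Power-density ratio: P_B/P_A = (V_B/V_A)³ = (1.44958)³ = 3.04599

3.05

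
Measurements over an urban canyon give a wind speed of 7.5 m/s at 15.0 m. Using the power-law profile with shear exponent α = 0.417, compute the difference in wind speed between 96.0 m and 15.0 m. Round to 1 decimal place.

Power law: V₂ = V₁ · (z₂/z₁)^α = 7.5 × (6.4000)^0.417 = 16.2644 m/s
ΔV = 16.2644 − 7.5 = 8.7644 m/s

8.8 m/s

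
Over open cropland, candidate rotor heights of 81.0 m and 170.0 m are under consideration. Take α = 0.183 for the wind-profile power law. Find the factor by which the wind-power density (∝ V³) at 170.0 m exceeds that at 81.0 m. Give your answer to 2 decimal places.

1.50

Speed ratio: V_B/V_A = (z_B/z_A)^α = (170.0/81.0)^0.183 = (2.0988)^0.183 = 1.14530
Power-density ratio: P_B/P_A = (V_B/V_A)³ = (1.14530)³ = 1.50231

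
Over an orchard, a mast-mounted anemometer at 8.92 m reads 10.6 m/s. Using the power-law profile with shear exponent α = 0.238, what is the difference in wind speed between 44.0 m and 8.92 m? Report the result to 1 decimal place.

Power law: V₂ = V₁ · (z₂/z₁)^α = 10.6 × (4.9327)^0.238 = 15.4975 m/s
ΔV = 15.4975 − 10.6 = 4.8975 m/s

4.9 m/s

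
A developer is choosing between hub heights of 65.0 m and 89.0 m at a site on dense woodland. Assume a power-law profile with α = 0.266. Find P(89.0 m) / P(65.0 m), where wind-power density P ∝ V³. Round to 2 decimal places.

Speed ratio: V_B/V_A = (z_B/z_A)^α = (89.0/65.0)^0.266 = (1.3692)^0.266 = 1.08718
Power-density ratio: P_B/P_A = (V_B/V_A)³ = (1.08718)³ = 1.28502

1.29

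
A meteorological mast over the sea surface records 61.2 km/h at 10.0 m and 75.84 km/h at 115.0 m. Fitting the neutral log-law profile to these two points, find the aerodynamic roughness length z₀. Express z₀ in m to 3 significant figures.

z₀ ≈ 0.000368 m

Log law: V(z) ∝ ln(z/z₀). With r = V₁/V₂ = 61.2/75.84 = 0.80696,
r · ln(z₂/z₀) = ln(z₁/z₀) ⇒ ln z₀ = (ln z₁ − r·ln z₂)/(1 − r)
ln z₀ = (2.30259 − 0.80696×4.74493) / 0.19304 = -7.9072
z₀ = exp(-7.9072) = 0.0003681 m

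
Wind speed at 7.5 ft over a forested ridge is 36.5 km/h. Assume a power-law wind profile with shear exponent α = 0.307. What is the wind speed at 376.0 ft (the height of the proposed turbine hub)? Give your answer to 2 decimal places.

Power-law profile: V₂ = V₁ · (z₂/z₁)^α
V₂ = 36.5 × (376.0/7.5)^0.307 = 36.5 × (50.1333)^0.307
    = 36.5 × 3.3261 = 121.4036 km/h

121.40 km/h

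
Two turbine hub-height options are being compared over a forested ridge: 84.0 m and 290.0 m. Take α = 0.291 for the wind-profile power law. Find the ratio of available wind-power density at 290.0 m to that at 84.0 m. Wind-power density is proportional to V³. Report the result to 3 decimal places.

2.950

Speed ratio: V_B/V_A = (z_B/z_A)^α = (290.0/84.0)^0.291 = (3.4524)^0.291 = 1.43414
Power-density ratio: P_B/P_A = (V_B/V_A)³ = (1.43414)³ = 2.94970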